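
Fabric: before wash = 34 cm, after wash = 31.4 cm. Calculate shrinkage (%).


Formula: Shrinkage% = ((L_before - L_after) / L_before) * 100
Step 1: Shrinkage = 34 - 31.4 = 2.6 cm
Step 2: Shrinkage% = (2.6 / 34) * 100
Step 3: Shrinkage% = 0.076471 * 100 = 7.6471% ≈ 7.6%

7.6%


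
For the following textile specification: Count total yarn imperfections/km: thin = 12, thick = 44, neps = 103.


Formula: Total = thin places + thick places + neps
Total = 12 + 44 + 103
Total = 159 imperfections/km

159 imperfections/km


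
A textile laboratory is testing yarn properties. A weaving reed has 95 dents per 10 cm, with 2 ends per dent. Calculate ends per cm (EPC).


Formula: EPC = (dents per 10 cm * ends per dent) / 10
Step 1: Total ends per 10 cm = 95 * 2 = 190
Step 2: EPC = 190 / 10 = 19.0 ends/cm

19.0 ends/cm


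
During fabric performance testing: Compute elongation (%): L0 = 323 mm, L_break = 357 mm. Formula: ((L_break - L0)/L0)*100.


Formula: Elongation (%) = ((L_break - L0) / L0) * 100
Step 1: Extension = 357 - 323 = 34 mm
Step 2: Elongation = (34 / 323) * 100
Step 3: Elongation = 0.105263 * 100 = 10.5263% ≈ 10.5%

10.5%


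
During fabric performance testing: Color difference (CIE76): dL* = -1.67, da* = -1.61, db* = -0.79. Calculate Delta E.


Formula: Delta E = sqrt(dL*^2 + da*^2 + db*^2)
Step 1: dL*^2 = (-1.67)^2 = 2.7889
Step 2: da*^2 = (-1.61)^2 = 2.5921
Step 3: db*^2 = (-0.79)^2 = 0.6241
Step 4: Sum = 2.7889 + 2.5921 + 0.6241 = 6.0051
Step 5: Delta E = sqrt(6.0051) = 2.45

2.45 Delta E


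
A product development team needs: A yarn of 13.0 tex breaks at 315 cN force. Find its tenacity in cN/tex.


Formula: Tenacity = Breaking force / Linear density
Tenacity = 315 cN / 13.0 tex
Tenacity = 24.23 cN/tex

24.23 cN/tex


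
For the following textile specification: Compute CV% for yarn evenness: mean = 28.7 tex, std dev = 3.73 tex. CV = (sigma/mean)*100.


Formula: CV% = (standard deviation / mean) * 100
Step 1: Ratio = 3.73 / 28.7 = 0.129965
Step 2: CV% = 0.129965 * 100 = 12.9965% ≈ 13.0%

13.0%


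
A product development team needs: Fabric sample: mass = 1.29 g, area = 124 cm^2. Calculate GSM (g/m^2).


Formula: GSM = mass_g / area_m2
Step 1: Convert area: 124 cm^2 = 124 / 10000 = 0.0124 m^2
Step 2: GSM = 1.29 g / 0.0124 m^2 = 104.0 g/m^2

104.0 g/m^2


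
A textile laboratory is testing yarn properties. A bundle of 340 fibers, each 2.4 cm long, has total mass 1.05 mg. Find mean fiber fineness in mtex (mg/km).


Formula: fineness (mtex) = mass (mg) / total length (km) = (mass_mg / total_length_m) * 1000
Step 1: Convert fiber length: 2.4 cm = 0.024 m
Step 2: Total fiber length = 340 * 0.024 = 8.16 m
Step 3: Linear density = 1.05 mg / 8.16 m = 0.1287 mg/m
Step 4: fineness = 0.1287 * 1000 = 128.7 mtex

128.7 mtex


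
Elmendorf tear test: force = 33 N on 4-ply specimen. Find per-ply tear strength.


Formula: Per-ply strength = Total force / Number of plies
Per-ply = 33 N / 4
Per-ply = 8.25 N

8.25 N


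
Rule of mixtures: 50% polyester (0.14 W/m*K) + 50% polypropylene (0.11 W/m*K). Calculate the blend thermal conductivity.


Formula: Blend property = (fraction_A * property_A) + (fraction_B * property_B)
Step 1: Contribution A = 50/100 * 0.14 W/m*K = 0.07 W/m*K
Step 2: Contribution B = 50/100 * 0.11 W/m*K = 0.055 W/m*K
Step 3: Blend thermal conductivity = 0.07 + 0.055 = 0.125 W/m*K

0.125 W/m*K


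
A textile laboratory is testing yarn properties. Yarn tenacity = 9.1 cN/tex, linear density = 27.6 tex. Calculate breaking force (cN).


Formula: Breaking force = Tenacity * Linear density
F = 9.1 cN/tex * 27.6 tex
F = 251.16 cN

251.16 cN


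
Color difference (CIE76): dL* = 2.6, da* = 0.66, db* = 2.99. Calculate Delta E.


Formula: Delta E = sqrt(dL*^2 + da*^2 + db*^2)
Step 1: dL*^2 = 2.6^2 = 6.76
Step 2: da*^2 = 0.66^2 = 0.4356
Step 3: db*^2 = 2.99^2 = 8.9401
Step 4: Sum = 6.76 + 0.4356 + 8.9401 = 16.1357
Step 5: Delta E = sqrt(16.1357) = 4.02

4.02 Delta E


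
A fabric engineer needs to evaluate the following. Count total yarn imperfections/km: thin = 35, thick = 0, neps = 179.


Formula: Total = thin places + thick places + neps
Total = 35 + 0 + 179
Total = 214 imperfections/km

214 imperfections/km


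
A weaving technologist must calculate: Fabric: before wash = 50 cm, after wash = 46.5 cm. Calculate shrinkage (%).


Formula: Shrinkage% = ((L_before - L_after) / L_before) * 100
Step 1: Shrinkage = 50 - 46.5 = 3.5 cm
Step 2: Shrinkage% = (3.5 / 50) * 100
Step 3: Shrinkage% = 0.07 * 100 = 7.0%

7.0%


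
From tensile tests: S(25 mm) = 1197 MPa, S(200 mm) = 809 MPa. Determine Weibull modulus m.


Formula: m = ln(L1/L2) / ln(S2/S1)
Step 1: ln(L1/L2) = ln(25/200) = -2.07944
Step 2: S2/S1 = 809/1197 = 0.67586
Step 3: ln(S2/S1) = ln(0.67586) = -0.39177
Step 4: m = -2.07944 / -0.39177 = 5.31

5.31 (Weibull m)


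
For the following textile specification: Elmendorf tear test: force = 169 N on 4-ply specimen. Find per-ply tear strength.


Formula: Per-ply strength = Total force / Number of plies
Per-ply = 169 N / 4
Per-ply = 42.25 N

42.25 N


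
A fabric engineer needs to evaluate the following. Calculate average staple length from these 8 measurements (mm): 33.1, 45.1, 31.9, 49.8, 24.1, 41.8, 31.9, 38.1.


Formula: Mean = sum of lengths / count
Sum = 33.1 + 45.1 + 31.9 + 49.8 + 24.1 + 41.8 + 31.9 + 38.1
Sum = 295.8 mm
Mean = 295.8 / 8 = 36.98 mm

36.98 mm


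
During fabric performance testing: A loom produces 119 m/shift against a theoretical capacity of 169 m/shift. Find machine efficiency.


Formula: Efficiency% = (Actual output / Theoretical output) * 100
Efficiency% = (119 / 169) * 100
Efficiency% = 0.704142 * 100 = 70.4142% ≈ 70.4%

70.4%


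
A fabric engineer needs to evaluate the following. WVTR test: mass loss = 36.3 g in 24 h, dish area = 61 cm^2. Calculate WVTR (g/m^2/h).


Formula: WVTR = mass_loss / (area * time)
Step 1: Convert area: 61 cm^2 = 0.0061 m^2
Step 2: WVTR = 36.3 g / (0.0061 m^2 * 24 h)
Step 3: WVTR = 36.3 / 0.1464 = 248.0 g/m^2/h

248.0 g/m^2/h


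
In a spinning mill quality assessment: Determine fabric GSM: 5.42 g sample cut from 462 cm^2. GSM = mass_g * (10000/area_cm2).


Formula: GSM = mass_g / area_m2
Step 1: Convert area: 462 cm^2 = 462 / 10000 = 0.0462 m^2
Step 2: GSM = 5.42 g / 0.0462 m^2 = 117.3 g/m^2

117.3 g/m^2


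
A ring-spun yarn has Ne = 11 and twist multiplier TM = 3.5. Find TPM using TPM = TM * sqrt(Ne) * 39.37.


Formula: TPM = TM * sqrt(Ne) * 39.37
Step 1: sqrt(Ne) = sqrt(11) = 3.3166
Step 2: TM * sqrt(Ne) = 3.5 * 3.3166 = 11.6081
Step 3: TPM = 11.6081 * 39.37 = 457 twists/m

457 twists/m


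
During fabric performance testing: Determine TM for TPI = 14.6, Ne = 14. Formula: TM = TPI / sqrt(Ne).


Formula: TM = TPI / sqrt(Ne)
Step 1: sqrt(Ne) = sqrt(14) = 3.7417
Step 2: TM = 14.6 / 3.7417 = 3.90

3.90 TM


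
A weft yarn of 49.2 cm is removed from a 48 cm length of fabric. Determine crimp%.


Formula: Crimp% = ((L_yarn - L_fabric) / L_fabric) * 100
Step 1: Extension = 49.2 - 48 = 1.2 cm
Step 2: Crimp% = (1.2 / 48) * 100
Step 3: Crimp% = 0.025 * 100 = 2.5%

2.5%


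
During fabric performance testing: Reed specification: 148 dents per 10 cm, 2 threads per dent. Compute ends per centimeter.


Formula: EPC = (dents per 10 cm * ends per dent) / 10
Step 1: Total ends per 10 cm = 148 * 2 = 296
Step 2: EPC = 296 / 10 = 29.6 ends/cm

29.6 ends/cm


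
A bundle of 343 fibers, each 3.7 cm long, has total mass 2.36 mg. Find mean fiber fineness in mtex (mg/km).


Formula: fineness (mtex) = mass (mg) / total length (km) = (mass_mg / total_length_m) * 1000
Step 1: Convert fiber length: 3.7 cm = 0.037 m
Step 2: Total fiber length = 343 * 0.037 = 12.691 m
Step 3: Linear density = 2.36 mg / 12.691 m = 0.1860 mg/m
Step 4: fineness = 0.1860 * 1000 = 186.0 mtex

186.0 mtex


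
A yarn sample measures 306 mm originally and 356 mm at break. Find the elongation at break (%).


Formula: Elongation (%) = ((L_break - L0) / L0) * 100
Step 1: Extension = 356 - 306 = 50 mm
Step 2: Elongation = (50 / 306) * 100
Step 3: Elongation = 0.163399 * 100 = 16.3399% ≈ 16.3%

16.3%


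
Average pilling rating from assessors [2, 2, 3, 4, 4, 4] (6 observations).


Formula: Mean = sum / count
Sum = 2 + 2 + 3 + 4 + 4 + 4 = 19
Mean = 19 / 6 = 3.2

3.2


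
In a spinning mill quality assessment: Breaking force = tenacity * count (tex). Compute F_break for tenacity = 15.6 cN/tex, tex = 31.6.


Formula: Breaking force = Tenacity * Linear density
F = 15.6 cN/tex * 31.6 tex
F = 492.96 cN

492.96 cN


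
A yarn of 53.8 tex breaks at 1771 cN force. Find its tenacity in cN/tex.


Formula: Tenacity = Breaking force / Linear density
Tenacity = 1771 cN / 53.8 tex
Tenacity = 32.92 cN/tex

32.92 cN/tex


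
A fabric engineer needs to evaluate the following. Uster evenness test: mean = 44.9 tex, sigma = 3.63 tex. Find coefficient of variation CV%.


Formula: CV% = (standard deviation / mean) * 100
Step 1: Ratio = 3.63 / 44.9 = 0.080846
Step 2: CV% = 0.080846 * 100 = 8.0846% ≈ 8.1%

8.1%


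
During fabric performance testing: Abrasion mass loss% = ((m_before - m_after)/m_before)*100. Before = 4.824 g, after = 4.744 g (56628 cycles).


Formula: Mass loss% = ((m_before - m_after) / m_before) * 100
Step 1: Mass loss = 4.824 - 4.744 = 0.08 g
Step 2: Ratio = 0.08 / 4.824 = 0.0165837
Step 3: Mass loss% = 0.0165837 * 100 = 1.65837% ≈ 1.66%

1.66%


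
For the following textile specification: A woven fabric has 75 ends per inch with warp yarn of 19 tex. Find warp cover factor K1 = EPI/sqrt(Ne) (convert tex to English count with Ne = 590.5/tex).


Formula: K1 = EPI / sqrt(Ne), with Ne = 590.5 / tex_warp
Step 1: Ne = 590.5 / 19 = 31.079
Step 2: sqrt(Ne) = sqrt(31.079) = 5.5749
Step 3: K1 = 75 / 5.5749 = 13.5

13.5


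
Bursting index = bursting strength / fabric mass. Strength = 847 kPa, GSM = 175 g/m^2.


Formula: Bursting Index = Bursting Strength / Fabric GSM
BI = 847 kPa / 175 g/m^2
BI = 4.840 kPa/(g/m^2)

4.840 kPa/(g/m^2)


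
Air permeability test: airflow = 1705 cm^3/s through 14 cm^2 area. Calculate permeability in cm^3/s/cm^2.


Formula: Air Permeability = Airflow / Test Area
AP = 1705 cm^3/s / 14 cm^2
AP = 121.8 cm^3/s/cm^2

121.8 cm^3/s/cm^2


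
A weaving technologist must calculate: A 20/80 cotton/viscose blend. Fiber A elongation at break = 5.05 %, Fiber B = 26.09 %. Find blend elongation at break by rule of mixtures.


Formula: Blend property = (fraction_A * property_A) + (fraction_B * property_B)
Step 1: Contribution A = 20/100 * 5.05 % = 1.01 %
Step 2: Contribution B = 80/100 * 26.09 % = 20.872 %
Step 3: Blend elongation at break = 1.01 + 20.872 = 21.882 %

21.882 %


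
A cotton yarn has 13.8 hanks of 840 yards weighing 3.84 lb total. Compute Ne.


Formula: Ne = hanks / mass_lb
Substituting: Ne = 13.8 / 3.84
Ne = 3.6

3.6 Ne


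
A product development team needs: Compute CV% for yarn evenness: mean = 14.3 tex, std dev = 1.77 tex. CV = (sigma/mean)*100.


Formula: CV% = (standard deviation / mean) * 100
Step 1: Ratio = 1.77 / 14.3 = 0.123776
Step 2: CV% = 0.123776 * 100 = 12.3776% ≈ 12.4%

12.4%


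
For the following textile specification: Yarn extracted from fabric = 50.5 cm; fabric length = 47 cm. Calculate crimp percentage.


Formula: Crimp% = ((L_yarn - L_fabric) / L_fabric) * 100
Step 1: Extension = 50.5 - 47 = 3.5 cm
Step 2: Crimp% = (3.5 / 47) * 100
Step 3: Crimp% = 0.074468 * 100 = 7.4468% ≈ 7.4%

7.4%


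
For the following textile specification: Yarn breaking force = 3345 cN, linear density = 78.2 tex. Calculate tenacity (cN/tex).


Formula: Tenacity = Breaking force / Linear density
Tenacity = 3345 cN / 78.2 tex
Tenacity = 42.77 cN/tex

42.77 cN/tex


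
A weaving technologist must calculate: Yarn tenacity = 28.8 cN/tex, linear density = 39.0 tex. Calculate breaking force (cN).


Formula: Breaking force = Tenacity * Linear density
F = 28.8 cN/tex * 39.0 tex
F = 1123.20 cN

1123.20 cN


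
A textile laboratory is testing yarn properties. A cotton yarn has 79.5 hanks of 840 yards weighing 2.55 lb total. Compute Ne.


Formula: Ne = hanks / mass_lb
Substituting: Ne = 79.5 / 2.55
Ne = 31.2

31.2 Ne


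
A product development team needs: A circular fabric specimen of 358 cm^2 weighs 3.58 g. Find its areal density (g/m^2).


Formula: GSM = mass_g / area_m2
Step 1: Convert area: 358 cm^2 = 358 / 10000 = 0.0358 m^2
Step 2: GSM = 3.58 g / 0.0358 m^2 = 100.0 g/m^2

100.0 g/m^2


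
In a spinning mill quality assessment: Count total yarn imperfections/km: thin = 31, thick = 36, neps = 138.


Formula: Total = thin places + thick places + neps
Total = 31 + 36 + 138
Total = 205 imperfections/km

205 imperfections/km


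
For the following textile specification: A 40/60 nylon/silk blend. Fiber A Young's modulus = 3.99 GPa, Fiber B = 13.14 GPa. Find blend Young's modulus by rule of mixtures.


Formula: Blend property = (fraction_A * property_A) + (fraction_B * property_B)
Step 1: Contribution A = 40/100 * 3.99 GPa = 1.596 GPa
Step 2: Contribution B = 60/100 * 13.14 GPa = 7.884 GPa
Step 3: Blend Young's modulus = 1.596 + 7.884 = 9.48 GPa

9.48 GPa


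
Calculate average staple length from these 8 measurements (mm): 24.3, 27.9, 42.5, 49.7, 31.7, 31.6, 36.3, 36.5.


Formula: Mean = sum of lengths / count
Sum = 24.3 + 27.9 + 42.5 + 49.7 + 31.7 + 31.6 + 36.3 + 36.5
Sum = 280.5 mm
Mean = 280.5 / 8 = 35.06 mm

35.06 mm


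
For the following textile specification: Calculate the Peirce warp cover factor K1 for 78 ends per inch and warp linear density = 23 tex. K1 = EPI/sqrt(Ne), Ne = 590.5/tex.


Formula: K1 = EPI / sqrt(Ne), with Ne = 590.5 / tex_warp
Step 1: Ne = 590.5 / 23 = 25.674
Step 2: sqrt(Ne) = sqrt(25.674) = 5.067
Step 3: K1 = 78 / 5.067 = 15.4

15.4


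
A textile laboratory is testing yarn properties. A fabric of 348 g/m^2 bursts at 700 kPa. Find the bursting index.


Formula: Bursting Index = Bursting Strength / Fabric GSM
BI = 700 kPa / 348 g/m^2
BI = 2.011 kPa/(g/m^2)

2.011 kPa/(g/m^2)


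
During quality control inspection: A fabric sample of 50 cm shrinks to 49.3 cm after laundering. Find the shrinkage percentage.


Formula: Shrinkage% = ((L_before - L_after) / L_before) * 100
Step 1: Shrinkage = 50 - 49.3 = 0.7 cm
Step 2: Shrinkage% = (0.7 / 50) * 100
Step 3: Shrinkage% = 0.014 * 100 = 1.4%

1.4%


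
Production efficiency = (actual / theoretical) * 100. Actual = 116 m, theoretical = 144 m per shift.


Formula: Efficiency% = (Actual output / Theoretical output) * 100
Efficiency% = (116 / 144) * 100
Efficiency% = 0.805556 * 100 = 80.5556% ≈ 80.6%

80.6%


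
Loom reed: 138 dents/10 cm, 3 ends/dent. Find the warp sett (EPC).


Formula: EPC = (dents per 10 cm * ends per dent) / 10
Step 1: Total ends per 10 cm = 138 * 3 = 414
Step 2: EPC = 414 / 10 = 41.4 ends/cm

41.4 ends/cm


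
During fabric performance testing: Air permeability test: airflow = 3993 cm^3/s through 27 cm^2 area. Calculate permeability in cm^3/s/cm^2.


Formula: Air Permeability = Airflow / Test Area
AP = 3993 cm^3/s / 27 cm^2
AP = 147.9 cm^3/s/cm^2

147.9 cm^3/s/cm^2


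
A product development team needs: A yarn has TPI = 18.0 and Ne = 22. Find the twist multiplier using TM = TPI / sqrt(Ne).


Formula: TM = TPI / sqrt(Ne)
Step 1: sqrt(Ne) = sqrt(22) = 4.6904
Step 2: TM = 18.0 / 4.6904 = 3.84

3.84 TM


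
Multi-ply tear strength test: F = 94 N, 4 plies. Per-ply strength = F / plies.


Formula: Per-ply strength = Total force / Number of plies
Per-ply = 94 N / 4
Per-ply = 23.5 N

23.5 N


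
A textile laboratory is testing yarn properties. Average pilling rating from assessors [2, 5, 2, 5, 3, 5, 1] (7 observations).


Formula: Mean = sum / count
Sum = 2 + 5 + 2 + 5 + 3 + 5 + 1 = 23
Mean = 23 / 7 = 3.3

3.3


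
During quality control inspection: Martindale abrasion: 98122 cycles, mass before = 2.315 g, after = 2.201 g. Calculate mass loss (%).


Formula: Mass loss% = ((m_before - m_after) / m_before) * 100
Step 1: Mass loss = 2.315 - 2.201 = 0.114 g
Step 2: Ratio = 0.114 / 2.315 = 0.0492441
Step 3: Mass loss% = 0.0492441 * 100 = 4.92441% ≈ 4.92%

4.92%


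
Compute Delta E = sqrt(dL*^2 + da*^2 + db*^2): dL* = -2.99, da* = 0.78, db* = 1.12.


Formula: Delta E = sqrt(dL*^2 + da*^2 + db*^2)
Step 1: dL*^2 = (-2.99)^2 = 8.9401
Step 2: da*^2 = 0.78^2 = 0.6084
Step 3: db*^2 = 1.12^2 = 1.2544
Step 4: Sum = 8.9401 + 0.6084 + 1.2544 = 10.8029
Step 5: Delta E = sqrt(10.8029) = 3.29

3.29 Delta E


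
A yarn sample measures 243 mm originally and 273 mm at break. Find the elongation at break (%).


Formula: Elongation (%) = ((L_break - L0) / L0) * 100
Step 1: Extension = 273 - 243 = 30 mm
Step 2: Elongation = (30 / 243) * 100
Step 3: Elongation = 0.123457 * 100 = 12.3457% ≈ 12.3%

12.3%


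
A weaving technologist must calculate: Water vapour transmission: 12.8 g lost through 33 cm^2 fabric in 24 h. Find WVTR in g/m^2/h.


Formula: WVTR = mass_loss / (area * time)
Step 1: Convert area: 33 cm^2 = 0.0033 m^2
Step 2: WVTR = 12.8 g / (0.0033 m^2 * 24 h)
Step 3: WVTR = 12.8 / 0.0792 = 161.6 g/m^2/h

161.6 g/m^2/h


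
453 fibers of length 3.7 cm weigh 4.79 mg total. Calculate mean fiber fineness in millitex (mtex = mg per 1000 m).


Formula: fineness (mtex) = mass (mg) / total length (km) = (mass_mg / total_length_m) * 1000
Step 1: Convert fiber length: 3.7 cm = 0.037 m
Step 2: Total fiber length = 453 * 0.037 = 16.761 m
Step 3: Linear density = 4.79 mg / 16.761 m = 0.2858 mg/m
Step 4: fineness = 0.2858 * 1000 = 285.8 mtex

285.8 mtex


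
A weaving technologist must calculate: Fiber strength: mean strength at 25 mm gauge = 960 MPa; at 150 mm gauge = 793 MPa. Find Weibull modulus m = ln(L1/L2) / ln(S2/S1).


Formula: m = ln(L1/L2) / ln(S2/S1)
Step 1: ln(L1/L2) = ln(25/150) = -1.79176
Step 2: S2/S1 = 793/960 = 0.82604
Step 3: ln(S2/S1) = ln(0.82604) = -0.19111
Step 4: m = -1.79176 / -0.19111 = 9.38

9.38 (Weibull m)


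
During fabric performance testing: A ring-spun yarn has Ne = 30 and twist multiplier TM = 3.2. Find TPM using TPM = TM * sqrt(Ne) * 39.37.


Formula: TPM = TM * sqrt(Ne) * 39.37
Step 1: sqrt(Ne) = sqrt(30) = 5.4772
Step 2: TM * sqrt(Ne) = 3.2 * 5.4772 = 17.527
Step 3: TPM = 17.527 * 39.37 = 690 twists/m

690 twists/m


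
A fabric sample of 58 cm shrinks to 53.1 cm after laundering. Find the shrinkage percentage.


Formula: Shrinkage% = ((L_before - L_after) / L_before) * 100
Step 1: Shrinkage = 58 - 53.1 = 4.9 cm
Step 2: Shrinkage% = (4.9 / 58) * 100
Step 3: Shrinkage% = 0.084483 * 100 = 8.4483% ≈ 8.4%

8.4%


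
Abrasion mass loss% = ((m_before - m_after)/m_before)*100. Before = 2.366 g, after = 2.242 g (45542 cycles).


Formula: Mass loss% = ((m_before - m_after) / m_before) * 100
Step 1: Mass loss = 2.366 - 2.242 = 0.124 g
Step 2: Ratio = 0.124 / 2.366 = 0.0524091
Step 3: Mass loss% = 0.0524091 * 100 = 5.24091% ≈ 5.24%

5.24%


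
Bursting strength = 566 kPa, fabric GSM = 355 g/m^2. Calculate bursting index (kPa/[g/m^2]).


Formula: Bursting Index = Bursting Strength / Fabric GSM
BI = 566 kPa / 355 g/m^2
BI = 1.594 kPa/(g/m^2)

1.594 kPa/(g/m^2)


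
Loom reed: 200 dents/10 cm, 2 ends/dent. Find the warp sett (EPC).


Formula: EPC = (dents per 10 cm * ends per dent) / 10
Step 1: Total ends per 10 cm = 200 * 2 = 400
Step 2: EPC = 400 / 10 = 40.0 ends/cm

40.0 ends/cm


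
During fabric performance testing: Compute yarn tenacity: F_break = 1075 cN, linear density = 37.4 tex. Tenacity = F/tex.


Formula: Tenacity = Breaking force / Linear density
Tenacity = 1075 cN / 37.4 tex
Tenacity = 28.74 cN/tex

28.74 cN/tex


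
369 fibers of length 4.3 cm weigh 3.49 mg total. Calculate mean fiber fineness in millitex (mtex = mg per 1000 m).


Formula: fineness (mtex) = mass (mg) / total length (km) = (mass_mg / total_length_m) * 1000
Step 1: Convert fiber length: 4.3 cm = 0.043 m
Step 2: Total fiber length = 369 * 0.043 = 15.867 m
Step 3: Linear density = 3.49 mg / 15.867 m = 0.2200 mg/m
Step 4: fineness = 0.2200 * 1000 = 220.0 mtex

220.0 mtex


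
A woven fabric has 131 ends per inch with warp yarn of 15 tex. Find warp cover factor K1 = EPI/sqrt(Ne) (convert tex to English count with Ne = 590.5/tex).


Formula: K1 = EPI / sqrt(Ne), with Ne = 590.5 / tex_warp
Step 1: Ne = 590.5 / 15 = 39.367
Step 2: sqrt(Ne) = sqrt(39.367) = 6.2743
Step 3: K1 = 131 / 6.2743 = 20.9

20.9


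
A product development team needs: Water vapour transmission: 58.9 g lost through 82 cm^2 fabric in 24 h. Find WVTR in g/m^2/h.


Formula: WVTR = mass_loss / (area * time)
Step 1: Convert area: 82 cm^2 = 0.0082 m^2
Step 2: WVTR = 58.9 g / (0.0082 m^2 * 24 h)
Step 3: WVTR = 58.9 / 0.1968 = 299.3 g/m^2/h

299.3 g/m^2/h


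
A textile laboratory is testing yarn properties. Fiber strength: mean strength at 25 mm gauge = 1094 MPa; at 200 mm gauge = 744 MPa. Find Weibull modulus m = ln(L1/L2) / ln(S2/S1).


Formula: m = ln(L1/L2) / ln(S2/S1)
Step 1: ln(L1/L2) = ln(25/200) = -2.07944
Step 2: S2/S1 = 744/1094 = 0.68007
Step 3: ln(S2/S1) = ln(0.68007) = -0.38556
Step 4: m = -2.07944 / -0.38556 = 5.39

5.39 (Weibull m)


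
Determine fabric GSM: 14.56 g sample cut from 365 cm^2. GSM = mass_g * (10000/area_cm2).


Formula: GSM = mass_g / area_m2
Step 1: Convert area: 365 cm^2 = 365 / 10000 = 0.0365 m^2
Step 2: GSM = 14.56 g / 0.0365 m^2 = 398.9 g/m^2

398.9 g/m^2


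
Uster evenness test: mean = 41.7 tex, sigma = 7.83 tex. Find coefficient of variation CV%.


Formula: CV% = (standard deviation / mean) * 100
Step 1: Ratio = 7.83 / 41.7 = 0.18777
Step 2: CV% = 0.18777 * 100 = 18.777% ≈ 18.8%

18.8%


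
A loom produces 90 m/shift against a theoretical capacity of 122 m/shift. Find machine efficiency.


Formula: Efficiency% = (Actual output / Theoretical output) * 100
Efficiency% = (90 / 122) * 100
Efficiency% = 0.737705 * 100 = 73.7705% ≈ 73.8%

73.8%


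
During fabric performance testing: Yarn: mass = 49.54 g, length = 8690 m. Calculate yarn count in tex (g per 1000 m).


Formula: Tex = (mass_g / length_m) * 1000
Substituting: Tex = (49.54 / 8690) * 1000
Intermediate: 49.54 / 8690 = 0.00570081 g/m
Tex = 0.00570081 * 1000 = 5.70 tex

5.70 tex


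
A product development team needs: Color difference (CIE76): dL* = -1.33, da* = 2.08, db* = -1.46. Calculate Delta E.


Formula: Delta E = sqrt(dL*^2 + da*^2 + db*^2)
Step 1: dL*^2 = (-1.33)^2 = 1.7689
Step 2: da*^2 = 2.08^2 = 4.3264
Step 3: db*^2 = (-1.46)^2 = 2.1316
Step 4: Sum = 1.7689 + 4.3264 + 2.1316 = 8.2269
Step 5: Delta E = sqrt(8.2269) = 2.87

2.87 Delta E


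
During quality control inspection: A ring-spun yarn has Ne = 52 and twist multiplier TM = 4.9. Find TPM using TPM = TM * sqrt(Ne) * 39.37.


Formula: TPM = TM * sqrt(Ne) * 39.37
Step 1: sqrt(Ne) = sqrt(52) = 7.2111
Step 2: TM * sqrt(Ne) = 4.9 * 7.2111 = 35.3344
Step 3: TPM = 35.3344 * 39.37 = 1391 twists/m

1391 twists/m


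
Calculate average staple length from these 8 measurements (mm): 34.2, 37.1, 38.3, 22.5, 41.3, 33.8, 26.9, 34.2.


Formula: Mean = sum of lengths / count
Sum = 34.2 + 37.1 + 38.3 + 22.5 + 41.3 + 33.8 + 26.9 + 34.2
Sum = 268.3 mm
Mean = 268.3 / 8 = 33.54 mm

33.54 mm


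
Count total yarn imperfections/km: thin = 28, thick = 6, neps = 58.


Formula: Total = thin places + thick places + neps
Total = 28 + 6 + 58
Total = 92 imperfections/km

92 imperfections/km


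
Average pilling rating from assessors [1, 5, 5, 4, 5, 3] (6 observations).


Formula: Mean = sum / count
Sum = 1 + 5 + 5 + 4 + 5 + 3 = 23
Mean = 23 / 6 = 3.8

3.8


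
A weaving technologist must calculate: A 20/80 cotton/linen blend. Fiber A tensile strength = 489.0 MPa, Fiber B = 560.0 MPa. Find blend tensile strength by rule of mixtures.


Formula: Blend property = (fraction_A * property_A) + (fraction_B * property_B)
Step 1: Contribution A = 20/100 * 489.0 MPa = 97.8 MPa
Step 2: Contribution B = 80/100 * 560.0 MPa = 448.0 MPa
Step 3: Blend tensile strength = 97.8 + 448.0 = 545.8 MPa

545.8 MPa


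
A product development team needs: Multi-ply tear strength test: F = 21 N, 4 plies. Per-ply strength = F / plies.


Formula: Per-ply strength = Total force / Number of plies
Per-ply = 21 N / 4
Per-ply = 5.25 N

5.25 N


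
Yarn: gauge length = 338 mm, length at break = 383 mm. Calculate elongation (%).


Formula: Elongation (%) = ((L_break - L0) / L0) * 100
Step 1: Extension = 383 - 338 = 45 mm
Step 2: Elongation = (45 / 338) * 100
Step 3: Elongation = 0.133136 * 100 = 13.3136% ≈ 13.3%

13.3%


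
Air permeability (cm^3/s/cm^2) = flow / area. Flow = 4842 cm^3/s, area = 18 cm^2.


Formula: Air Permeability = Airflow / Test Area
AP = 4842 cm^3/s / 18 cm^2
AP = 269.0 cm^3/s/cm^2

269.0 cm^3/s/cm^2


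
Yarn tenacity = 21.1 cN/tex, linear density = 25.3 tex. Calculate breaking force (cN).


Formula: Breaking force = Tenacity * Linear density
F = 21.1 cN/tex * 25.3 tex
F = 533.83 cN

533.83 cN


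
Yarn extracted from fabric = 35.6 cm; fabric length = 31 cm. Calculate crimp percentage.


Formula: Crimp% = ((L_yarn - L_fabric) / L_fabric) * 100
Step 1: Extension = 35.6 - 31 = 4.6 cm
Step 2: Crimp% = (4.6 / 31) * 100
Step 3: Crimp% = 0.148387 * 100 = 14.8387% ≈ 14.8%

14.8%


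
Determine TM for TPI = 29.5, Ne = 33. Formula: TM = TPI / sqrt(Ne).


Formula: TM = TPI / sqrt(Ne)
Step 1: sqrt(Ne) = sqrt(33) = 5.7446
Step 2: TM = 29.5 / 5.7446 = 5.14

5.14 TM


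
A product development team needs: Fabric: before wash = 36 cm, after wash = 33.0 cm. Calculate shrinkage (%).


Formula: Shrinkage% = ((L_before - L_after) / L_before) * 100
Step 1: Shrinkage = 36 - 33.0 = 3.0 cm
Step 2: Shrinkage% = (3.0 / 36) * 100
Step 3: Shrinkage% = 0.083333 * 100 = 8.3333% ≈ 8.3%

8.3%


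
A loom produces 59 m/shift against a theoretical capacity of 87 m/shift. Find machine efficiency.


Formula: Efficiency% = (Actual output / Theoretical output) * 100
Efficiency% = (59 / 87) * 100
Efficiency% = 0.678161 * 100 = 67.8161% ≈ 67.8%

67.8%


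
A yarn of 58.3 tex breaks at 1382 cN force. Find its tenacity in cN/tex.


Formula: Tenacity = Breaking force / Linear density
Tenacity = 1382 cN / 58.3 tex
Tenacity = 23.70 cN/tex

23.70 cN/tex


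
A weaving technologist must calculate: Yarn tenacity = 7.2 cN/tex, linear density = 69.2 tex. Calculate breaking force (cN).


Formula: Breaking force = Tenacity * Linear density
F = 7.2 cN/tex * 69.2 tex
F = 498.24 cN

498.24 cN


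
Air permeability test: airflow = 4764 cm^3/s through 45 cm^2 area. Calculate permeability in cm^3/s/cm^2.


Formula: Air Permeability = Airflow / Test Area
AP = 4764 cm^3/s / 45 cm^2
AP = 105.9 cm^3/s/cm^2

105.9 cm^3/s/cm^2


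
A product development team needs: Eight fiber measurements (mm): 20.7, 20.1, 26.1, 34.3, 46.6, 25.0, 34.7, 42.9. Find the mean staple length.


Formula: Mean = sum of lengths / count
Sum = 20.7 + 20.1 + 26.1 + 34.3 + 46.6 + 25.0 + 34.7 + 42.9
Sum = 250.4 mm
Mean = 250.4 / 8 = 31.30 mm

31.30 mm


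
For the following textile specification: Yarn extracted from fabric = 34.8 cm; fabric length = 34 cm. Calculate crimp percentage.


Formula: Crimp% = ((L_yarn - L_fabric) / L_fabric) * 100
Step 1: Extension = 34.8 - 34 = 0.8 cm
Step 2: Crimp% = (0.8 / 34) * 100
Step 3: Crimp% = 0.023529 * 100 = 2.3529% ≈ 2.4%

2.4%


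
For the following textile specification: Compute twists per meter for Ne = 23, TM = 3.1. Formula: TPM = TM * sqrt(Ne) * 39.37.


Formula: TPM = TM * sqrt(Ne) * 39.37
Step 1: sqrt(Ne) = sqrt(23) = 4.7958
Step 2: TM * sqrt(Ne) = 3.1 * 4.7958 = 14.867
Step 3: TPM = 14.867 * 39.37 = 585 twists/m

585 twists/m


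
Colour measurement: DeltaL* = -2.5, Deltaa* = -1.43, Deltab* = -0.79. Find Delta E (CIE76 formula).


Formula: Delta E = sqrt(dL*^2 + da*^2 + db*^2)
Step 1: dL*^2 = (-2.5)^2 = 6.25
Step 2: da*^2 = (-1.43)^2 = 2.0449
Step 3: db*^2 = (-0.79)^2 = 0.6241
Step 4: Sum = 6.25 + 2.0449 + 0.6241 = 8.919
Step 5: Delta E = sqrt(8.919) = 2.99

2.99 Delta E


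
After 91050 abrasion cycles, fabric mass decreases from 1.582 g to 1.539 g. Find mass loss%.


Formula: Mass loss% = ((m_before - m_after) / m_before) * 100
Step 1: Mass loss = 1.582 - 1.539 = 0.043 g
Step 2: Ratio = 0.043 / 1.582 = 0.0271808
Step 3: Mass loss% = 0.0271808 * 100 = 2.71808% ≈ 2.72%

2.72%


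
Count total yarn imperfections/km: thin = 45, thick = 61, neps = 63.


Formula: Total = thin places + thick places + neps
Total = 45 + 61 + 63
Total = 169 imperfections/km

169 imperfections/km


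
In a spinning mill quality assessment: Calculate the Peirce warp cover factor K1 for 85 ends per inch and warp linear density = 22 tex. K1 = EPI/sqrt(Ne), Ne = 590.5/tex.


Formula: K1 = EPI / sqrt(Ne), with Ne = 590.5 / tex_warp
Step 1: Ne = 590.5 / 22 = 26.841
Step 2: sqrt(Ne) = sqrt(26.841) = 5.1808
Step 3: K1 = 85 / 5.1808 = 16.4

16.4


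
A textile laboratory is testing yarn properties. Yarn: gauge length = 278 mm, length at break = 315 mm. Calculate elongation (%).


Formula: Elongation (%) = ((L_break - L0) / L0) * 100
Step 1: Extension = 315 - 278 = 37 mm
Step 2: Elongation = (37 / 278) * 100
Step 3: Elongation = 0.133094 * 100 = 13.3094% ≈ 13.3%

13.3%


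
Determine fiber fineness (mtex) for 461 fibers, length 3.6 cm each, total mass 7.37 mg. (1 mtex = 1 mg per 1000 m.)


Formula: fineness (mtex) = mass (mg) / total length (km) = (mass_mg / total_length_m) * 1000
Step 1: Convert fiber length: 3.6 cm = 0.036 m
Step 2: Total fiber length = 461 * 0.036 = 16.596 m
Step 3: Linear density = 7.37 mg / 16.596 m = 0.4441 mg/m
Step 4: fineness = 0.4441 * 1000 = 444.1 mtex

444.1 mtex


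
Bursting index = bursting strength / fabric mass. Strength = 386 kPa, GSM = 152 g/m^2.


Formula: Bursting Index = Bursting Strength / Fabric GSM
BI = 386 kPa / 152 g/m^2
BI = 2.539 kPa/(g/m^2)

2.539 kPa/(g/m^2)


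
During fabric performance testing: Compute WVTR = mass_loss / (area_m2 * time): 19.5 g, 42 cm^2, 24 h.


Formula: WVTR = mass_loss / (area * time)
Step 1: Convert area: 42 cm^2 = 0.0042 m^2
Step 2: WVTR = 19.5 g / (0.0042 m^2 * 24 h)
Step 3: WVTR = 19.5 / 0.1008 = 193.5 g/m^2/h

193.5 g/m^2/h


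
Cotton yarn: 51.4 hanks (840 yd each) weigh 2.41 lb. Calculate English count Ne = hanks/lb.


Formula: Ne = hanks / mass_lb
Substituting: Ne = 51.4 / 2.41
Ne = 21.3

21.3 Ne


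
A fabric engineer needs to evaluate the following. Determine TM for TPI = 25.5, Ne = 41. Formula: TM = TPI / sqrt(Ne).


Formula: TM = TPI / sqrt(Ne)
Step 1: sqrt(Ne) = sqrt(41) = 6.4031
Step 2: TM = 25.5 / 6.4031 = 3.98

3.98 TM


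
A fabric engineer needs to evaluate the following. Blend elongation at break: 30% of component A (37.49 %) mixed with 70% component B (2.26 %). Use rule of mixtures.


Formula: Blend property = (fraction_A * property_A) + (fraction_B * property_B)
Step 1: Contribution A = 30/100 * 37.49 % = 11.247 %
Step 2: Contribution B = 70/100 * 2.26 % = 1.582 %
Step 3: Blend elongation at break = 11.247 + 1.582 = 12.829 %

12.829 %


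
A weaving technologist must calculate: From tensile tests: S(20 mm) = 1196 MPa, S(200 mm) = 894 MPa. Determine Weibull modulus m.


Formula: m = ln(L1/L2) / ln(S2/S1)
Step 1: ln(L1/L2) = ln(20/200) = -2.30259
Step 2: S2/S1 = 894/1196 = 0.74749
Step 3: ln(S2/S1) = ln(0.74749) = -0.29103
Step 4: m = -2.30259 / -0.29103 = 7.91

7.91 (Weibull m)


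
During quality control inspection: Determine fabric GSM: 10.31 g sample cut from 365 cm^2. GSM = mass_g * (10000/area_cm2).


Formula: GSM = mass_g / area_m2
Step 1: Convert area: 365 cm^2 = 365 / 10000 = 0.0365 m^2
Step 2: GSM = 10.31 g / 0.0365 m^2 = 282.5 g/m^2

282.5 g/m^2


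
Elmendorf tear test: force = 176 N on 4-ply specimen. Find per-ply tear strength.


Formula: Per-ply strength = Total force / Number of plies
Per-ply = 176 N / 4
Per-ply = 44 N

44 N


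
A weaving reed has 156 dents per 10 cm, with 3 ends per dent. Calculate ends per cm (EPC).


Formula: EPC = (dents per 10 cm * ends per dent) / 10
Step 1: Total ends per 10 cm = 156 * 3 = 468
Step 2: EPC = 468 / 10 = 46.8 ends/cm

46.8 ends/cm


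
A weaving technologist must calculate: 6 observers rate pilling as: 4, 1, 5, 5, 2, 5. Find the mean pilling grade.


Formula: Mean = sum / count
Sum = 4 + 1 + 5 + 5 + 2 + 5 = 22
Mean = 22 / 6 = 3.7

3.7


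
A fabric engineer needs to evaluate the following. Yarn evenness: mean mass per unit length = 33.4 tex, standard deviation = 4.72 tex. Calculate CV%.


Formula: CV% = (standard deviation / mean) * 100
Step 1: Ratio = 4.72 / 33.4 = 0.141317
Step 2: CV% = 0.141317 * 100 = 14.1317% ≈ 14.1%

14.1%


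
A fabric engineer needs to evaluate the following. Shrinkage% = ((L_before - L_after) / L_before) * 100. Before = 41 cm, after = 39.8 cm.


Formula: Shrinkage% = ((L_before - L_after) / L_before) * 100
Step 1: Shrinkage = 41 - 39.8 = 1.2 cm
Step 2: Shrinkage% = (1.2 / 41) * 100
Step 3: Shrinkage% = 0.029268 * 100 = 2.9268% ≈ 2.9%

2.9%


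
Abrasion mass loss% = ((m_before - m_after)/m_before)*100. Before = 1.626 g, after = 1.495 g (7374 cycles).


Formula: Mass loss% = ((m_before - m_after) / m_before) * 100
Step 1: Mass loss = 1.626 - 1.495 = 0.131 g
Step 2: Ratio = 0.131 / 1.626 = 0.0805658
Step 3: Mass loss% = 0.0805658 * 100 = 8.05658% ≈ 8.06%

8.06%


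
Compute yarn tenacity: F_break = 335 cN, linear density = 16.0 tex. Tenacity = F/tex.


Formula: Tenacity = Breaking force / Linear density
Tenacity = 335 cN / 16.0 tex
Tenacity = 20.94 cN/tex

20.94 cN/tex


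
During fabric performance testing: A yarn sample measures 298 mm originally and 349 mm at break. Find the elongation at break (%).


Formula: Elongation (%) = ((L_break - L0) / L0) * 100
Step 1: Extension = 349 - 298 = 51 mm
Step 2: Elongation = (51 / 298) * 100
Step 3: Elongation = 0.171141 * 100 = 17.1141% ≈ 17.1%

17.1%


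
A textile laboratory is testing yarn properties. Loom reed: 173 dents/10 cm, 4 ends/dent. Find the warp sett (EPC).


Formula: EPC = (dents per 10 cm * ends per dent) / 10
Step 1: Total ends per 10 cm = 173 * 4 = 692
Step 2: EPC = 692 / 10 = 69.2 ends/cm

69.2 ends/cm


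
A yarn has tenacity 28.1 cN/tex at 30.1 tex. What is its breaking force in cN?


Formula: Breaking force = Tenacity * Linear density
F = 28.1 cN/tex * 30.1 tex
F = 845.81 cN

845.81 cN


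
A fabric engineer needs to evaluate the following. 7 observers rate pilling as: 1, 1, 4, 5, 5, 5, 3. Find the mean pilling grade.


Formula: Mean = sum / count
Sum = 1 + 1 + 4 + 5 + 5 + 5 + 3 = 24
Mean = 24 / 7 = 3.4

3.4


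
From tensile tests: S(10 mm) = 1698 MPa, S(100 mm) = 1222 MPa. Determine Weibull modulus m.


Formula: m = ln(L1/L2) / ln(S2/S1)
Step 1: ln(L1/L2) = ln(10/100) = -2.30259
Step 2: S2/S1 = 1222/1698 = 0.71967
Step 3: ln(S2/S1) = ln(0.71967) = -0.32896
Step 4: m = -2.30259 / -0.32896 = 7.00

7.00 (Weibull m)


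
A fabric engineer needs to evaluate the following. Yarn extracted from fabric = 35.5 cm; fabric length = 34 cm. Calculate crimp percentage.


Formula: Crimp% = ((L_yarn - L_fabric) / L_fabric) * 100
Step 1: Extension = 35.5 - 34 = 1.5 cm
Step 2: Crimp% = (1.5 / 34) * 100
Step 3: Crimp% = 0.044118 * 100 = 4.4118% ≈ 4.4%

4.4%


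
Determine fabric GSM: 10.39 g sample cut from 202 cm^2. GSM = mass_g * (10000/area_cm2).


Formula: GSM = mass_g / area_m2
Step 1: Convert area: 202 cm^2 = 202 / 10000 = 0.0202 m^2
Step 2: GSM = 10.39 g / 0.0202 m^2 = 514.4 g/m^2

514.4 g/m^2


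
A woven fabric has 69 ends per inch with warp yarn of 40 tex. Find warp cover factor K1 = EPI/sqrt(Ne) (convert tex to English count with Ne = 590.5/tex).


Formula: K1 = EPI / sqrt(Ne), with Ne = 590.5 / tex_warp
Step 1: Ne = 590.5 / 40 = 14.763
Step 2: sqrt(Ne) = sqrt(14.763) = 3.8423
Step 3: K1 = 69 / 3.8423 = 18.0

18.0


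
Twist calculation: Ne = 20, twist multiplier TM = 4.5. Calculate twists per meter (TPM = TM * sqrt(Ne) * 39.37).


Formula: TPM = TM * sqrt(Ne) * 39.37
Step 1: sqrt(Ne) = sqrt(20) = 4.4721
Step 2: TM * sqrt(Ne) = 4.5 * 4.4721 = 20.1245
Step 3: TPM = 20.1245 * 39.37 = 792 twists/m

792 twists/m


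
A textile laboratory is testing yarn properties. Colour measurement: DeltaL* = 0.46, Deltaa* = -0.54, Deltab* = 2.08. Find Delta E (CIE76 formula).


Formula: Delta E = sqrt(dL*^2 + da*^2 + db*^2)
Step 1: dL*^2 = 0.46^2 = 0.2116
Step 2: da*^2 = (-0.54)^2 = 0.2916
Step 3: db*^2 = 2.08^2 = 4.3264
Step 4: Sum = 0.2116 + 0.2916 + 4.3264 = 4.8296
Step 5: Delta E = sqrt(4.8296) = 2.2

2.2 Delta E


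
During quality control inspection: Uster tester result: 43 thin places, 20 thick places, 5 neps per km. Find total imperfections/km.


Formula: Total = thin places + thick places + neps
Total = 43 + 20 + 5
Total = 68 imperfections/km

68 imperfections/km


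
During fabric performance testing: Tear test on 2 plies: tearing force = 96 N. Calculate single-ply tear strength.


Formula: Per-ply strength = Total force / Number of plies
Per-ply = 96 N / 2
Per-ply = 48 N

48 N


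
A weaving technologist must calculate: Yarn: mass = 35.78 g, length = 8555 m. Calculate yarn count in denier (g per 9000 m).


Formula: den = (mass_g / length_m) * 9000
Substituting: den = (35.78 / 8555) * 9000
Intermediate: 35.78 / 8555 = 0.00418235 g/m
den = 0.00418235 * 9000 = 37.6 denier

37.6 denier


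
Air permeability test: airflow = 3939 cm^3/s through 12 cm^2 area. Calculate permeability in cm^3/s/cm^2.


Formula: Air Permeability = Airflow / Test Area
AP = 3939 cm^3/s / 12 cm^2
AP = 328.3 cm^3/s/cm^2

328.3 cm^3/s/cm^2


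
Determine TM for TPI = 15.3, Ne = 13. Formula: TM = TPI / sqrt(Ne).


Formula: TM = TPI / sqrt(Ne)
Step 1: sqrt(Ne) = sqrt(13) = 3.6056
Step 2: TM = 15.3 / 3.6056 = 4.24

4.24 TM


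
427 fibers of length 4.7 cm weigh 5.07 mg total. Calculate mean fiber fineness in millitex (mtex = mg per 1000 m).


Formula: fineness (mtex) = mass (mg) / total length (km) = (mass_mg / total_length_m) * 1000
Step 1: Convert fiber length: 4.7 cm = 0.047 m
Step 2: Total fiber length = 427 * 0.047 = 20.069 m
Step 3: Linear density = 5.07 mg / 20.069 m = 0.2526 mg/m
Step 4: fineness = 0.2526 * 1000 = 252.6 mtex

252.6 mtex


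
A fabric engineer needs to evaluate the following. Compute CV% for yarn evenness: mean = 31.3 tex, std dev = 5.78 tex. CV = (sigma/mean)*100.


Formula: CV% = (standard deviation / mean) * 100
Step 1: Ratio = 5.78 / 31.3 = 0.184665
Step 2: CV% = 0.184665 * 100 = 18.4665% ≈ 18.5%

18.5%


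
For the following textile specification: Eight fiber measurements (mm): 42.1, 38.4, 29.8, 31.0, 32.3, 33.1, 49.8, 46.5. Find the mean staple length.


Formula: Mean = sum of lengths / count
Sum = 42.1 + 38.4 + 29.8 + 31.0 + 32.3 + 33.1 + 49.8 + 46.5
Sum = 303.0 mm
Mean = 303.0 / 8 = 37.88 mm

37.88 mm


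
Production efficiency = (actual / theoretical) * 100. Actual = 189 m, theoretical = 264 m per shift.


Formula: Efficiency% = (Actual output / Theoretical output) * 100
Efficiency% = (189 / 264) * 100
Efficiency% = 0.715909 * 100 = 71.5909% ≈ 71.6%

71.6%


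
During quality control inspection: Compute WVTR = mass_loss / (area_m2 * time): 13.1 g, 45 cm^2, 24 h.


Formula: WVTR = mass_loss / (area * time)
Step 1: Convert area: 45 cm^2 = 0.0045 m^2
Step 2: WVTR = 13.1 g / (0.0045 m^2 * 24 h)
Step 3: WVTR = 13.1 / 0.108 = 121.3 g/m^2/h

121.3 g/m^2/h


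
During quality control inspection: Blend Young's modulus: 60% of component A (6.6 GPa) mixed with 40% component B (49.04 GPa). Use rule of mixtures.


Formula: Blend property = (fraction_A * property_A) + (fraction_B * property_B)
Step 1: Contribution A = 60/100 * 6.6 GPa = 3.96 GPa
Step 2: Contribution B = 40/100 * 49.04 GPa = 19.616 GPa
Step 3: Blend Young's modulus = 3.96 + 19.616 = 23.576 GPa

23.576 GPa
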